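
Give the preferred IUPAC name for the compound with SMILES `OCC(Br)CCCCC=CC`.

2-bromonon-7-en-1-ol

Counting along the main chain through the –OH group and the multiple bond gives 9 carbons: the parent is nonane.
The principal characteristic group is an alcohol (–OH), named with the suffix -ol.
A C=C double bond in the chain gives the infix -ene-.
Number the chain so that numbering from this end puts the hydroxyl group at C-1 rather than C-9.
With this numbering: the hydroxyl at C-1; the double bond between C-7 and C-8; a bromo group at C-2.
Putting it together: 2-bromonon-7-en-1-ol.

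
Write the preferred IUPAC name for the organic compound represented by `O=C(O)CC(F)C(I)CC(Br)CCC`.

The longest chain bearing the –COOH group is 9 carbons long (nonane).
The principal characteristic group is a carboxylic acid (terminal –COOH), named with the suffix -oic acid.
The numbering direction is chosen so that the carboxylic acid carbon is C-1 by definition.
That gives a bromo group at C-6; a fluoro group at C-3; an iodo group at C-4.
Prefixes are listed alphabetically: bromo, fluoro, iodo.
Putting it together: 6-bromo-3-fluoro-4-iodononanoic acid.

6-bromo-3-fluoro-4-iodononanoic acid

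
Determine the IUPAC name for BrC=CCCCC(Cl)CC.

1-bromo-6-chlorooct-1-ene

Counting along the main chain through the multiple bond gives 8 carbons: the parent is octane.
There is one C=C double bond, indicated by the ending -ene.
Choose the numbering such that numbering from this end puts the double bond at C-1 rather than C-7.
That gives the double bond between C-1 and C-2; a bromo group at C-1; a chloro group at C-6.
The substituents are ordered alphabetically, ignoring any di-/tri- multipliers.
Putting it together: 1-bromo-6-chlorooct-1-ene.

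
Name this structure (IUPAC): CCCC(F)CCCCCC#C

The longest carbon chain that includes the multiple bond has 11 carbons, so the parent hydride is undecane.
There is one C≡C triple bond, indicated by the ending -yne.
The numbering direction is chosen so that numbering from this end puts the triple bond at C-1 rather than C-10.
With this numbering: the triple bond between C-1 and C-2; a fluoro group at C-8.
The name is 8-fluoroundec-1-yne.

8-fluoroundec-1-yne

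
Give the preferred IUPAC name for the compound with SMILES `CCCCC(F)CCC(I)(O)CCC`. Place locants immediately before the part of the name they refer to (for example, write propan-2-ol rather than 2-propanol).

7-fluoro-4-iodoundecan-4-ol

Counting along the main chain through the –OH group gives 11 carbons: the parent is undecane.
The highest-priority functional group is an alcohol (–OH), so the name ends in -ol.
The numbering direction is chosen so that numbering from this end puts the hydroxyl group at C-4 rather than C-8.
With this numbering: the hydroxyl at C-4; a fluoro group at C-7; an iodo group at C-4.
Substituent prefixes are cited in alphabetical order (multiplying prefixes like di-/tri- are ignored for ordering).
Putting it together: 7-fluoro-4-iodoundecan-4-ol.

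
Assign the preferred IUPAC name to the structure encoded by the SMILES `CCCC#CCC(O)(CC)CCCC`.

The longest chain bearing the –OH group and the multiple bond is 11 carbons long (undecane).
The principal characteristic group is an alcohol (–OH), named with the suffix -ol.
The chain contains a C≡C triple bond, so the unsaturation ending is -yne.
Choose the numbering such that numbering from this end puts the hydroxyl group at C-5 rather than C-7.
With this numbering: the hydroxyl at C-5; the triple bond between C-7 and C-8; an ethyl group at C-5.
Assembling the pieces gives 5-ethylundec-7-yn-5-ol.

5-ethylundec-7-yn-5-ol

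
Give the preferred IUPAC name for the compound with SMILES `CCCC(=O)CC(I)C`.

2-iodoheptan-4-one

Counting along the main chain through the carbonyl gives 7 carbons: the parent is heptane.
The principal characteristic group is a ketone (C=O on an internal carbon), named with the suffix -one.
The numbering direction is chosen so that the substituent locant set {2} is lower than {6} at the first point of difference.
With this numbering: the carbonyl at C-4; an iodo group at C-2.
Putting it together: 2-iodoheptan-4-one.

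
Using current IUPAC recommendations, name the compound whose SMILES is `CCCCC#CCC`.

The longest carbon chain that includes the multiple bond has 8 carbons, so the parent hydride is octane.
A C≡C triple bond in the chain gives the infix -yne-.
The numbering direction is chosen so that numbering from this end puts the triple bond at C-3 rather than C-5.
This places the triple bond between C-3 and C-4.
The name is oct-3-yne.

oct-3-yne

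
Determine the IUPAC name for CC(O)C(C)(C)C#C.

The longest chain bearing the –OH group and the multiple bond is 5 carbons long (pentane).
The highest-priority functional group is an alcohol (–OH), so the name ends in -ol.
A C≡C triple bond in the chain gives the infix -yne-.
Number the chain so that numbering from this end puts the hydroxyl group at C-2 rather than C-4.
That gives the hydroxyl at C-2; the triple bond between C-4 and C-5; two methyl groups at C-3.
Putting it together: 3,3-dimethylpent-4-yn-2-ol.

3,3-dimethylpent-4-yn-2-ol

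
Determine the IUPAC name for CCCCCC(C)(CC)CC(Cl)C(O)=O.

2-chloro-4-ethyl-4-methylnonanoic acid

Counting along the main chain through the –COOH group gives 9 carbons: the parent is nonane.
The principal characteristic group is a carboxylic acid (terminal –COOH), named with the suffix -oic acid.
The numbering direction is chosen so that the carboxylic acid carbon is C-1 by definition.
This places a chloro group at C-2; an ethyl group at C-4; a methyl group at C-4.
Substituent prefixes are cited in alphabetical order (multiplying prefixes like di-/tri- are ignored for ordering).
The name is 2-chloro-4-ethyl-4-methylnonanoic acid.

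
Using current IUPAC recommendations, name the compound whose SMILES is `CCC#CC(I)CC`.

The longest carbon chain that includes the multiple bond has 7 carbons, so the parent hydride is heptane.
A C≡C triple bond in the chain gives the infix -yne-.
The numbering direction is chosen so that numbering from this end puts the triple bond at C-3 rather than C-4.
This places the triple bond between C-3 and C-4; an iodo group at C-5.
Putting it together: 5-iodohept-3-yne.

5-iodohept-3-yne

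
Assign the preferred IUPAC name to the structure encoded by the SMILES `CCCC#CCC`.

The longest carbon chain that includes the multiple bond has 7 carbons, so the parent hydride is heptane.
There is one C≡C triple bond, indicated by the ending -yne.
The numbering direction is chosen so that numbering from this end puts the triple bond at C-3 rather than C-4.
This places the triple bond between C-3 and C-4.
Assembling the pieces gives hept-3-yne.

hept-3-yne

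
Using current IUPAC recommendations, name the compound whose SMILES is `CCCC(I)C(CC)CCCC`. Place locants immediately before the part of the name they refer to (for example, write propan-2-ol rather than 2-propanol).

5-ethyl-4-iodononane

The parent chain contains 9 carbons (nonane).
Number the chain so that the substituent locant set {4,5} is lower than {5,6} at the first point of difference.
With this numbering: an ethyl group at C-5; an iodo group at C-4.
The substituents are ordered alphabetically, ignoring any di-/tri- multipliers.
Putting it together: 5-ethyl-4-iodononane.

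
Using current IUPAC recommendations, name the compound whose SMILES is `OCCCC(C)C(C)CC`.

4,5-dimethylheptan-1-ol

The longest carbon chain that includes the –OH group has 7 carbons, so the parent hydride is heptane.
An alcohol (–OH) is the principal characteristic group, giving the suffix -ol.
Number the chain so that numbering from this end puts the hydroxyl group at C-1 rather than C-7.
With this numbering: the hydroxyl at C-1; methyl groups at C-4 and C-5.
The name is 4,5-dimethylheptan-1-ol.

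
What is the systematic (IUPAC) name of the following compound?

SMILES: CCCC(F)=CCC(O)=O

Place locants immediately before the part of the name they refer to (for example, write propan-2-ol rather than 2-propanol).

The longest carbon chain that includes the –COOH group and the multiple bond has 7 carbons, so the parent hydride is heptane.
The highest-priority functional group is a carboxylic acid (terminal –COOH), so the name ends in -oic acid.
There is one C=C double bond, indicated by the ending -ene.
Number the chain so that the carboxylic acid carbon is C-1 by definition.
With this numbering: the double bond between C-3 and C-4; a fluoro group at C-4.
Assembling the pieces gives 4-fluorohept-3-enoic acid.

4-fluorohept-3-enoic acid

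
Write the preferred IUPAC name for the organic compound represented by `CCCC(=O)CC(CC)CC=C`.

6-ethylnon-8-en-4-one

The longest chain bearing the carbonyl and the multiple bond is 9 carbons long (nonane).
The principal characteristic group is a ketone (C=O on an internal carbon), named with the suffix -one.
A C=C double bond in the chain gives the infix -ene-.
Number the chain so that numbering from this end puts the carbonyl group at C-4 rather than C-6.
That gives the carbonyl at C-4; the double bond between C-8 and C-9; an ethyl group at C-6.
Putting it together: 6-ethylnon-8-en-4-one.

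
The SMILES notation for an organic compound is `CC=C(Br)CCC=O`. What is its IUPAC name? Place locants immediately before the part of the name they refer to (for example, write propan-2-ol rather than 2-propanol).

Counting along the main chain through the –CHO group and the multiple bond gives 6 carbons: the parent is hexane.
The principal characteristic group is an aldehyde (terminal –CHO), named with the suffix -al.
There is one C=C double bond, indicated by the ending -ene.
The numbering direction is chosen so that the aldehyde carbon is C-1 by definition.
That gives the double bond between C-4 and C-5; a bromo group at C-4.
Putting it together: 4-bromohex-4-enal.

4-bromohex-4-enal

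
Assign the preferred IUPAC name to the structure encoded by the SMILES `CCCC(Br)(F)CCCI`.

The longest continuous carbon chain has 7 atoms, so the parent hydride is heptane.
Number the chain so that the substituent locant set {1,4,4} is lower than {4,4,7} at the first point of difference.
With this numbering: a bromo group at C-4; a fluoro group at C-4; an iodo group at C-1.
Prefixes are listed alphabetically: bromo, fluoro, iodo.
Assembling the pieces gives 4-bromo-4-fluoro-1-iodoheptane.

4-bromo-4-fluoro-1-iodoheptane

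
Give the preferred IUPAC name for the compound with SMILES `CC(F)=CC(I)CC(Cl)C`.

The longest carbon chain that includes the multiple bond has 7 carbons, so the parent hydride is heptane.
The chain contains a C=C double bond, so the unsaturation ending is -ene.
Number the chain so that numbering from this end puts the double bond at C-2 rather than C-5.
This places the double bond between C-2 and C-3; a chloro group at C-6; a fluoro group at C-2; an iodo group at C-4.
The substituents are ordered alphabetically, ignoring any di-/tri- multipliers.
Putting it together: 6-chloro-2-fluoro-4-iodohept-2-ene.

6-chloro-2-fluoro-4-iodohept-2-ene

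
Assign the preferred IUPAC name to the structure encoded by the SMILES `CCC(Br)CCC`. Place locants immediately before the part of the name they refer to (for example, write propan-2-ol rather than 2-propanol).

3-bromohexane

The longest carbon chain is 6 atoms: the parent is hexane.
Number the chain so that the substituent locant set {3} is lower than {4} at the first point of difference.
This places a bromo group at C-3.
Assembling the pieces gives 3-bromohexane.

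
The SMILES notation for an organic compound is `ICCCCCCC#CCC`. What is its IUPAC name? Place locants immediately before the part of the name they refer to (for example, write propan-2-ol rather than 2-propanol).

The longest chain bearing the multiple bond is 10 carbons long (decane).
The chain contains a C≡C triple bond, so the unsaturation ending is -yne.
The numbering direction is chosen so that numbering from this end puts the triple bond at C-3 rather than C-7.
That gives the triple bond between C-3 and C-4; an iodo group at C-10.
The name is 10-iododec-3-yne.

10-iododec-3-yne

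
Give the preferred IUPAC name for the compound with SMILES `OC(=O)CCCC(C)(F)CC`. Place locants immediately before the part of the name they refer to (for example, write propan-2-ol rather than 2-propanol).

Counting along the main chain through the –COOH group gives 7 carbons: the parent is heptane.
The highest-priority functional group is a carboxylic acid (terminal –COOH), so the name ends in -oic acid.
The numbering direction is chosen so that the carboxylic acid carbon is C-1 by definition.
That gives a fluoro group at C-5; a methyl group at C-5.
The substituents are ordered alphabetically, ignoring any di-/tri- multipliers.
Putting it together: 5-fluoro-5-methylheptanoic acid.

5-fluoro-5-methylheptanoic acid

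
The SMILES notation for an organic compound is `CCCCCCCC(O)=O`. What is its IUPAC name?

The longest carbon chain that includes the –COOH group has 8 carbons, so the parent hydride is octane.
The principal characteristic group is a carboxylic acid (terminal –COOH), named with the suffix -oic acid.
The numbering direction is chosen so that the carboxylic acid carbon is C-1 by definition.
The name is octanoic acid.

octanoic acid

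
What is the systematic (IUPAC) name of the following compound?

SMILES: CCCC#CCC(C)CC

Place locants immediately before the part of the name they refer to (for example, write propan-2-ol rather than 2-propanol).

7-methylnon-4-yne

Counting along the main chain through the multiple bond gives 9 carbons: the parent is nonane.
A C≡C triple bond in the chain gives the infix -yne-.
Number the chain so that numbering from this end puts the triple bond at C-4 rather than C-5.
This places the triple bond between C-4 and C-5; a methyl group at C-7.
Putting it together: 7-methylnon-4-yne.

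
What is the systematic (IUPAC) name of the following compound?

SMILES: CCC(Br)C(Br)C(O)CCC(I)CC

3,4-dibromo-8-iododecan-5-ol

The longest chain bearing the –OH group is 10 carbons long (decane).
The highest-priority functional group is an alcohol (–OH), so the name ends in -ol.
Number the chain so that numbering from this end puts the hydroxyl group at C-5 rather than C-6.
That gives the hydroxyl at C-5; bromo groups at C-3 and C-4; an iodo group at C-8.
Prefixes are listed alphabetically: bromo, iodo.
The name is 3,4-dibromo-8-iododecan-5-ol.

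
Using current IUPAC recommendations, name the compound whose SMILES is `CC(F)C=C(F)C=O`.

The longest carbon chain that includes the –CHO group and the multiple bond has 5 carbons, so the parent hydride is pentane.
An aldehyde (terminal –CHO) is the principal characteristic group, giving the suffix -al.
The chain contains a C=C double bond, so the unsaturation ending is -ene.
Number the chain so that the aldehyde carbon is C-1 by definition.
With this numbering: the double bond between C-2 and C-3; fluoro groups at C-2 and C-4.
The name is 2,4-difluoropent-2-enal.

2,4-difluoropent-2-enal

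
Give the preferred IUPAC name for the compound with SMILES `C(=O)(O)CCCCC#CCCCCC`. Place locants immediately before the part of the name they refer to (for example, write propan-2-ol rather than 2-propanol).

The longest chain bearing the –COOH group and the multiple bond is 12 carbons long (dodecane).
A carboxylic acid (terminal –COOH) is the principal characteristic group, giving the suffix -oic acid.
There is one C≡C triple bond, indicated by the ending -yne.
Number the chain so that the carboxylic acid carbon is C-1 by definition.
That gives the triple bond between C-6 and C-7.
The name is dodec-6-ynoic acid.

dodec-6-ynoic acid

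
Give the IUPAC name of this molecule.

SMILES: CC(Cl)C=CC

4-chloropent-2-ene

The longest chain bearing the multiple bond is 5 carbons long (pentane).
A C=C double bond in the chain gives the infix -ene-.
Choose the numbering such that numbering from this end puts the double bond at C-2 rather than C-3.
This places the double bond between C-2 and C-3; a chloro group at C-4.
The name is 4-chloropent-2-ene.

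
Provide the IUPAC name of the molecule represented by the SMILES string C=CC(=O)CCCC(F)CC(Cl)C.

9-chloro-7-fluorodec-1-en-3-one

The longest carbon chain that includes the carbonyl and the multiple bond has 10 carbons, so the parent hydride is decane.
The principal characteristic group is a ketone (C=O on an internal carbon), named with the suffix -one.
A C=C double bond in the chain gives the infix -ene-.
The numbering direction is chosen so that numbering from this end puts the carbonyl group at C-3 rather than C-8.
That gives the carbonyl at C-3; the double bond between C-1 and C-2; a chloro group at C-9; a fluoro group at C-7.
Substituent prefixes are cited in alphabetical order (multiplying prefixes like di-/tri- are ignored for ordering).
Assembling the pieces gives 9-chloro-7-fluorodec-1-en-3-one.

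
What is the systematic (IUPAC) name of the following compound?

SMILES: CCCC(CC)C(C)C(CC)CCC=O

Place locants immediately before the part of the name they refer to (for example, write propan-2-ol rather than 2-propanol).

4,6-diethyl-5-methylnonanal

Counting along the main chain through the –CHO group gives 9 carbons: the parent is nonane.
An aldehyde (terminal –CHO) is the principal characteristic group, giving the suffix -al.
The numbering direction is chosen so that the aldehyde carbon is C-1 by definition.
That gives ethyl groups at C-4 and C-6; a methyl group at C-5.
The substituents are ordered alphabetically, ignoring any di-/tri- multipliers.
Assembling the pieces gives 4,6-diethyl-5-methylnonanal.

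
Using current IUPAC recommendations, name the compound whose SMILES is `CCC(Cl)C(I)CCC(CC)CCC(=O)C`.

The longest chain bearing the carbonyl is 11 carbons long (undecane).
The principal characteristic group is a ketone (C=O on an internal carbon), named with the suffix -one.
Number the chain so that numbering from this end puts the carbonyl group at C-2 rather than C-10.
That gives the carbonyl at C-2; a chloro group at C-9; an ethyl group at C-5; an iodo group at C-8.
The substituents are ordered alphabetically, ignoring any di-/tri- multipliers.
The name is 9-chloro-5-ethyl-8-iodoundecan-2-one.

9-chloro-5-ethyl-8-iodoundecan-2-one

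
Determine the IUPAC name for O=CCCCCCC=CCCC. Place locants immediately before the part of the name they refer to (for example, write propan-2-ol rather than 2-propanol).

The longest carbon chain that includes the –CHO group and the multiple bond has 11 carbons, so the parent hydride is undecane.
The highest-priority functional group is an aldehyde (terminal –CHO), so the name ends in -al.
A C=C double bond in the chain gives the infix -ene-.
Choose the numbering such that the aldehyde carbon is C-1 by definition.
That gives the double bond between C-7 and C-8.
Putting it together: undec-7-enal.

undec-7-enal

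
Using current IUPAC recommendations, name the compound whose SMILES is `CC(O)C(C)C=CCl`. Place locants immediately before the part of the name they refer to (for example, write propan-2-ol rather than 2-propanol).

5-chloro-3-methylpent-4-en-2-ol

Counting along the main chain through the –OH group and the multiple bond gives 5 carbons: the parent is pentane.
An alcohol (–OH) is the principal characteristic group, giving the suffix -ol.
A C=C double bond in the chain gives the infix -ene-.
Choose the numbering such that numbering from this end puts the hydroxyl group at C-2 rather than C-4.
With this numbering: the hydroxyl at C-2; the double bond between C-4 and C-5; a chloro group at C-5; a methyl group at C-3.
Prefixes are listed alphabetically: chloro, methyl.
Putting it together: 5-chloro-3-methylpent-4-en-2-ol.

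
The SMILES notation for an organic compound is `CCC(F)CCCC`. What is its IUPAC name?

3-fluoroheptane

The longest carbon chain is 7 atoms: the parent is heptane.
Number the chain so that the substituent locant set {3} is lower than {5} at the first point of difference.
This places a fluoro group at C-3.
The name is 3-fluoroheptane.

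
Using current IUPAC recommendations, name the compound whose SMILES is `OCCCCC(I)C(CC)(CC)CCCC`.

6,6-diethyl-5-iododecan-1-ol

Counting along the main chain through the –OH group gives 10 carbons: the parent is decane.
The highest-priority functional group is an alcohol (–OH), so the name ends in -ol.
Number the chain so that numbering from this end puts the hydroxyl group at C-1 rather than C-10.
This places the hydroxyl at C-1; two ethyl groups at C-6; an iodo group at C-5.
Prefixes are listed alphabetically: ethyl, iodo.
Putting it together: 6,6-diethyl-5-iododecan-1-ol.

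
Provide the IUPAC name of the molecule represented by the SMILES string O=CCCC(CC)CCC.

4-ethylheptanal

Counting along the main chain through the –CHO group gives 7 carbons: the parent is heptane.
An aldehyde (terminal –CHO) is the principal characteristic group, giving the suffix -al.
The numbering direction is chosen so that the aldehyde carbon is C-1 by definition.
This places an ethyl group at C-4.
Assembling the pieces gives 4-ethylheptanal.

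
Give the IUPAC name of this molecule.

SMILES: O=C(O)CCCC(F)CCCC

5-fluorononanoic acid

Counting along the main chain through the –COOH group gives 9 carbons: the parent is nonane.
The highest-priority functional group is a carboxylic acid (terminal –COOH), so the name ends in -oic acid.
Choose the numbering such that the carboxylic acid carbon is C-1 by definition.
This places a fluoro group at C-5.
Assembling the pieces gives 5-fluorononanoic acid.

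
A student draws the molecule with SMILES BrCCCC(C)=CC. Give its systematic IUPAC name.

6-bromo-3-methylhex-2-ene

The longest carbon chain that includes the multiple bond has 6 carbons, so the parent hydride is hexane.
There is one C=C double bond, indicated by the ending -ene.
The numbering direction is chosen so that numbering from this end puts the double bond at C-2 rather than C-4.
With this numbering: the double bond between C-2 and C-3; a bromo group at C-6; a methyl group at C-3.
The substituents are ordered alphabetically, ignoring any di-/tri- multipliers.
Assembling the pieces gives 6-bromo-3-methylhex-2-ene.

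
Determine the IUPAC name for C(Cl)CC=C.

4-chlorobut-1-ene

The longest chain bearing the multiple bond is 4 carbons long (butane).
The chain contains a C=C double bond, so the unsaturation ending is -ene.
Choose the numbering such that numbering from this end puts the double bond at C-1 rather than C-3.
With this numbering: the double bond between C-1 and C-2; a chloro group at C-4.
Assembling the pieces gives 4-chlorobut-1-ene.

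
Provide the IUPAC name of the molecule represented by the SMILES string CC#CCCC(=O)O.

hex-4-ynoic acid

The longest chain bearing the –COOH group and the multiple bond is 6 carbons long (hexane).
A carboxylic acid (terminal –COOH) is the principal characteristic group, giving the suffix -oic acid.
A C≡C triple bond in the chain gives the infix -yne-.
The numbering direction is chosen so that the carboxylic acid carbon is C-1 by definition.
That gives the triple bond between C-4 and C-5.
Assembling the pieces gives hex-4-ynoic acid.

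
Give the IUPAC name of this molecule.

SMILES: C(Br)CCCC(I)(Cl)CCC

The longest carbon chain is 8 atoms: the parent is octane.
Number the chain so that the substituent locant set {1,5,5} is lower than {4,4,8} at the first point of difference.
That gives a bromo group at C-1; a chloro group at C-5; an iodo group at C-5.
Substituent prefixes are cited in alphabetical order (multiplying prefixes like di-/tri- are ignored for ordering).
Putting it together: 1-bromo-5-chloro-5-iodooctane.

1-bromo-5-chloro-5-iodooctane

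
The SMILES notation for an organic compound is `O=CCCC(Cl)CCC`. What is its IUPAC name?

Counting along the main chain through the –CHO group gives 7 carbons: the parent is heptane.
The highest-priority functional group is an aldehyde (terminal –CHO), so the name ends in -al.
Number the chain so that the aldehyde carbon is C-1 by definition.
This places a chloro group at C-4.
Putting it together: 4-chloroheptanal.

4-chloroheptanal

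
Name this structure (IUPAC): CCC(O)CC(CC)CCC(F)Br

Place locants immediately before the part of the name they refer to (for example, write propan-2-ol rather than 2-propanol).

8-bromo-5-ethyl-8-fluorooctan-3-ol

Counting along the main chain through the –OH group gives 8 carbons: the parent is octane.
An alcohol (–OH) is the principal characteristic group, giving the suffix -ol.
Number the chain so that numbering from this end puts the hydroxyl group at C-3 rather than C-6.
That gives the hydroxyl at C-3; a bromo group at C-8; an ethyl group at C-5; a fluoro group at C-8.
The substituents are ordered alphabetically, ignoring any di-/tri- multipliers.
Assembling the pieces gives 8-bromo-5-ethyl-8-fluorooctan-3-ol.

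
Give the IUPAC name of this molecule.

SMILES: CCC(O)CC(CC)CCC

The longest chain bearing the –OH group is 8 carbons long (octane).
The highest-priority functional group is an alcohol (–OH), so the name ends in -ol.
Choose the numbering such that numbering from this end puts the hydroxyl group at C-3 rather than C-6.
That gives the hydroxyl at C-3; an ethyl group at C-5.
The name is 5-ethyloctan-3-ol.

5-ethyloctan-3-ol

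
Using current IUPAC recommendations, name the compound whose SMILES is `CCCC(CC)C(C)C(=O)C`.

Counting along the main chain through the carbonyl gives 7 carbons: the parent is heptane.
A ketone (C=O on an internal carbon) is the principal characteristic group, giving the suffix -one.
The numbering direction is chosen so that numbering from this end puts the carbonyl group at C-2 rather than C-6.
That gives the carbonyl at C-2; an ethyl group at C-4; a methyl group at C-3.
Substituent prefixes are cited in alphabetical order (multiplying prefixes like di-/tri- are ignored for ordering).
Assembling the pieces gives 4-ethyl-3-methylheptan-2-one.

4-ethyl-3-methylheptan-2-one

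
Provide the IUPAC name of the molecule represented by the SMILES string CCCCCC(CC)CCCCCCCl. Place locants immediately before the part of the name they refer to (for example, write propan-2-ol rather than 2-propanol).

The parent chain contains 12 carbons (dodecane).
The numbering direction is chosen so that the substituent locant set {1,7} is lower than {6,12} at the first point of difference.
With this numbering: a chloro group at C-1; an ethyl group at C-7.
Substituent prefixes are cited in alphabetical order (multiplying prefixes like di-/tri- are ignored for ordering).
Assembling the pieces gives 1-chloro-7-ethyldodecane.

1-chloro-7-ethyldodecane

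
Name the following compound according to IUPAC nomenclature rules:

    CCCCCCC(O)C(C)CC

3-methyldecan-4-ol

The longest chain bearing the –OH group is 10 carbons long (decane).
The highest-priority functional group is an alcohol (–OH), so the name ends in -ol.
Choose the numbering such that numbering from this end puts the hydroxyl group at C-4 rather than C-7.
That gives the hydroxyl at C-4; a methyl group at C-3.
Putting it together: 3-methyldecan-4-ol.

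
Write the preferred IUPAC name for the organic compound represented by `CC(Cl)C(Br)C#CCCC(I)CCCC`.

3-bromo-2-chloro-8-iodododec-4-yne

The longest carbon chain that includes the multiple bond has 12 carbons, so the parent hydride is dodecane.
A C≡C triple bond in the chain gives the infix -yne-.
The numbering direction is chosen so that numbering from this end puts the triple bond at C-4 rather than C-8.
This places the triple bond between C-4 and C-5; a bromo group at C-3; a chloro group at C-2; an iodo group at C-8.
Substituent prefixes are cited in alphabetical order (multiplying prefixes like di-/tri- are ignored for ordering).
Assembling the pieces gives 3-bromo-2-chloro-8-iodododec-4-yne.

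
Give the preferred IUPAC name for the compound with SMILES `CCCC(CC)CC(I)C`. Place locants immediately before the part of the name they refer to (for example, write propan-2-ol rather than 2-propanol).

4-ethyl-2-iodoheptane

The parent chain contains 7 carbons (heptane).
Number the chain so that the substituent locant set {2,4} is lower than {4,6} at the first point of difference.
That gives an ethyl group at C-4; an iodo group at C-2.
Prefixes are listed alphabetically: ethyl, iodo.
Assembling the pieces gives 4-ethyl-2-iodoheptane.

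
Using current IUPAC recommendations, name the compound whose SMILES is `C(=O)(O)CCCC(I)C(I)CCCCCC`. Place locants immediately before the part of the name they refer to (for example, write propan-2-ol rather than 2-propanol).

5,6-diiodododecanoic acid

The longest carbon chain that includes the –COOH group has 12 carbons, so the parent hydride is dodecane.
The principal characteristic group is a carboxylic acid (terminal –COOH), named with the suffix -oic acid.
Number the chain so that the carboxylic acid carbon is C-1 by definition.
That gives iodo groups at C-5 and C-6.
The name is 5,6-diiodododecanoic acid.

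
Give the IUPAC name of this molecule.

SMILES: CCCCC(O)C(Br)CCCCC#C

6-bromododec-11-yn-5-ol

The longest chain bearing the –OH group and the multiple bond is 12 carbons long (dodecane).
An alcohol (–OH) is the principal characteristic group, giving the suffix -ol.
A C≡C triple bond in the chain gives the infix -yne-.
Choose the numbering such that numbering from this end puts the hydroxyl group at C-5 rather than C-8.
This places the hydroxyl at C-5; the triple bond between C-11 and C-12; a bromo group at C-6.
The name is 6-bromododec-11-yn-5-ol.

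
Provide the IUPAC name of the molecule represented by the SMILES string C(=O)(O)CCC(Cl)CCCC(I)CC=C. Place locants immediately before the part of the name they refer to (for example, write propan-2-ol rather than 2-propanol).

The longest chain bearing the –COOH group and the multiple bond is 11 carbons long (undecane).
The highest-priority functional group is a carboxylic acid (terminal –COOH), so the name ends in -oic acid.
There is one C=C double bond, indicated by the ending -ene.
Choose the numbering such that the carboxylic acid carbon is C-1 by definition.
That gives the double bond between C-10 and C-11; a chloro group at C-4; an iodo group at C-8.
Prefixes are listed alphabetically: chloro, iodo.
Assembling the pieces gives 4-chloro-8-iodoundec-10-enoic acid.

4-chloro-8-iodoundec-10-enoic acid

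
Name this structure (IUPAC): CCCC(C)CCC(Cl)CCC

4-chloro-7-methyldecane

The longest carbon chain is 10 atoms: the parent is decane.
The numbering direction is chosen so that the locant sets are identical either way, so the alphabetically earlier chloro substituent takes the lower locant (4 rather than 7).
This places a chloro group at C-4; a methyl group at C-7.
Substituent prefixes are cited in alphabetical order (multiplying prefixes like di-/tri- are ignored for ordering).
Putting it together: 4-chloro-7-methyldecane.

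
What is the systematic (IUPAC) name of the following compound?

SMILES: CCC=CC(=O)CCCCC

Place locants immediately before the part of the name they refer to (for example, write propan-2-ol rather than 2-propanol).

dec-3-en-5-one

The longest chain bearing the carbonyl and the multiple bond is 10 carbons long (decane).
The highest-priority functional group is a ketone (C=O on an internal carbon), so the name ends in -one.
A C=C double bond in the chain gives the infix -ene-.
Number the chain so that numbering from this end puts the carbonyl group at C-5 rather than C-6.
That gives the carbonyl at C-5; the double bond between C-3 and C-4.
Assembling the pieces gives dec-3-en-5-one.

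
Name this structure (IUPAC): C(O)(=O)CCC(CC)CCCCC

4-ethylnonanoic acid

The longest chain bearing the –COOH group is 9 carbons long (nonane).
The principal characteristic group is a carboxylic acid (terminal –COOH), named with the suffix -oic acid.
Choose the numbering such that the carboxylic acid carbon is C-1 by definition.
This places an ethyl group at C-4.
The name is 4-ethylnonanoic acid.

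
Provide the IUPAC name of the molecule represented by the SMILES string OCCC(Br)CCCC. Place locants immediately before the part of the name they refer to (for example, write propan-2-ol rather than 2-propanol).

3-bromoheptan-1-ol

The longest carbon chain that includes the –OH group has 7 carbons, so the parent hydride is heptane.
An alcohol (–OH) is the principal characteristic group, giving the suffix -ol.
Number the chain so that numbering from this end puts the hydroxyl group at C-1 rather than C-7.
With this numbering: the hydroxyl at C-1; a bromo group at C-3.
The name is 3-bromoheptan-1-ol.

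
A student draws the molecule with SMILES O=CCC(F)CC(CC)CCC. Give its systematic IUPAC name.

5-ethyl-3-fluorooctanal

Counting along the main chain through the –CHO group gives 8 carbons: the parent is octane.
The principal characteristic group is an aldehyde (terminal –CHO), named with the suffix -al.
Choose the numbering such that the aldehyde carbon is C-1 by definition.
This places an ethyl group at C-5; a fluoro group at C-3.
Substituent prefixes are cited in alphabetical order (multiplying prefixes like di-/tri- are ignored for ordering).
Putting it together: 5-ethyl-3-fluorooctanal.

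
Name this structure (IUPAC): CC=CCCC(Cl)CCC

6-chloronon-2-ene

The longest chain bearing the multiple bond is 9 carbons long (nonane).
The chain contains a C=C double bond, so the unsaturation ending is -ene.
The numbering direction is chosen so that numbering from this end puts the double bond at C-2 rather than C-7.
This places the double bond between C-2 and C-3; a chloro group at C-6.
The name is 6-chloronon-2-ene.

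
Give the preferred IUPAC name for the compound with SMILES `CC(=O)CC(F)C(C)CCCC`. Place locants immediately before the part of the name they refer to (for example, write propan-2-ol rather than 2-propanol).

4-fluoro-5-methylnonan-2-one

The longest chain bearing the carbonyl is 9 carbons long (nonane).
The principal characteristic group is a ketone (C=O on an internal carbon), named with the suffix -one.
Choose the numbering such that numbering from this end puts the carbonyl group at C-2 rather than C-8.
This places the carbonyl at C-2; a fluoro group at C-4; a methyl group at C-5.
The substituents are ordered alphabetically, ignoring any di-/tri- multipliers.
Assembling the pieces gives 4-fluoro-5-methylnonan-2-one.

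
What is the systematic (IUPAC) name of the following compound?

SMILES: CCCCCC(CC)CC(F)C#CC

The longest chain bearing the multiple bond is 11 carbons long (undecane).
A C≡C triple bond in the chain gives the infix -yne-.
Number the chain so that numbering from this end puts the triple bond at C-2 rather than C-9.
With this numbering: the triple bond between C-2 and C-3; an ethyl group at C-6; a fluoro group at C-4.
The substituents are ordered alphabetically, ignoring any di-/tri- multipliers.
Putting it together: 6-ethyl-4-fluoroundec-2-yne.

6-ethyl-4-fluoroundec-2-yne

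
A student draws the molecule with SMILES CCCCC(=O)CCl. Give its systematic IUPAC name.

The longest chain bearing the carbonyl is 6 carbons long (hexane).
The principal characteristic group is a ketone (C=O on an internal carbon), named with the suffix -one.
Choose the numbering such that numbering from this end puts the carbonyl group at C-2 rather than C-5.
With this numbering: the carbonyl at C-2; a chloro group at C-1.
Assembling the pieces gives 1-chlorohexan-2-one.

1-chlorohexan-2-one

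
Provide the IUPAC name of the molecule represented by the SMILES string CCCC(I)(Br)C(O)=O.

The longest carbon chain that includes the –COOH group has 5 carbons, so the parent hydride is pentane.
The principal characteristic group is a carboxylic acid (terminal –COOH), named with the suffix -oic acid.
Choose the numbering such that the carboxylic acid carbon is C-1 by definition.
With this numbering: a bromo group at C-2; an iodo group at C-2.
Substituent prefixes are cited in alphabetical order (multiplying prefixes like di-/tri- are ignored for ordering).
Assembling the pieces gives 2-bromo-2-iodopentanoic acid.

2-bromo-2-iodopentanoic acid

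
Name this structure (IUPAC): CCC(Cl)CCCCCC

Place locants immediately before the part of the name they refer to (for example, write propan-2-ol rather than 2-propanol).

The longest carbon chain is 9 atoms: the parent is nonane.
Choose the numbering such that the substituent locant set {3} is lower than {7} at the first point of difference.
With this numbering: a chloro group at C-3.
Putting it together: 3-chlorononane.

3-chlorononane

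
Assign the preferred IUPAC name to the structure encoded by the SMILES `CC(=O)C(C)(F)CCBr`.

5-bromo-3-fluoro-3-methylpentan-2-one

The longest chain bearing the carbonyl is 5 carbons long (pentane).
A ketone (C=O on an internal carbon) is the principal characteristic group, giving the suffix -one.
Number the chain so that numbering from this end puts the carbonyl group at C-2 rather than C-4.
That gives the carbonyl at C-2; a bromo group at C-5; a fluoro group at C-3; a methyl group at C-3.
Prefixes are listed alphabetically: bromo, fluoro, methyl.
The name is 5-bromo-3-fluoro-3-methylpentan-2-one.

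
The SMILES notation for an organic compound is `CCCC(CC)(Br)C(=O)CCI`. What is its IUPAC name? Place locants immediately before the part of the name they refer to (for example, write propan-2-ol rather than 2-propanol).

4-bromo-4-ethyl-1-iodoheptan-3-one

The longest carbon chain that includes the carbonyl has 7 carbons, so the parent hydride is heptane.
The highest-priority functional group is a ketone (C=O on an internal carbon), so the name ends in -one.
Number the chain so that numbering from this end puts the carbonyl group at C-3 rather than C-5.
With this numbering: the carbonyl at C-3; a bromo group at C-4; an ethyl group at C-4; an iodo group at C-1.
Substituent prefixes are cited in alphabetical order (multiplying prefixes like di-/tri- are ignored for ordering).
The name is 4-bromo-4-ethyl-1-iodoheptan-3-one.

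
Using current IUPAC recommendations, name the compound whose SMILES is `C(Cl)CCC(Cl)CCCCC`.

1,4-dichlorononane

The longest continuous carbon chain has 9 atoms, so the parent hydride is nonane.
The numbering direction is chosen so that the substituent locant set {1,4} is lower than {6,9} at the first point of difference.
With this numbering: chloro groups at C-1 and C-4.
The name is 1,4-dichlorononane.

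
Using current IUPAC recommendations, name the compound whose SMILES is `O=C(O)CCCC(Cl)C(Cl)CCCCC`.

5,6-dichloroundecanoic acid

The longest chain bearing the –COOH group is 11 carbons long (undecane).
The highest-priority functional group is a carboxylic acid (terminal –COOH), so the name ends in -oic acid.
The numbering direction is chosen so that the carboxylic acid carbon is C-1 by definition.
With this numbering: chloro groups at C-5 and C-6.
The name is 5,6-dichloroundecanoic acid.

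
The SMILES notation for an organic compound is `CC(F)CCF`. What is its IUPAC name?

1,3-difluorobutane

The parent chain contains 4 carbons (butane).
The numbering direction is chosen so that the substituent locant set {1,3} is lower than {2,4} at the first point of difference.
That gives fluoro groups at C-1 and C-3.
Putting it together: 1,3-difluorobutane.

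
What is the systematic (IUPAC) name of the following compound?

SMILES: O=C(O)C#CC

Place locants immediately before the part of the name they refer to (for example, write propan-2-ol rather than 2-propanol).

The longest chain bearing the –COOH group and the multiple bond is 4 carbons long (butane).
The highest-priority functional group is a carboxylic acid (terminal –COOH), so the name ends in -oic acid.
There is one C≡C triple bond, indicated by the ending -yne.
Choose the numbering such that the carboxylic acid carbon is C-1 by definition.
This places the triple bond between C-2 and C-3.
The name is but-2-ynoic acid.

but-2-ynoic acid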